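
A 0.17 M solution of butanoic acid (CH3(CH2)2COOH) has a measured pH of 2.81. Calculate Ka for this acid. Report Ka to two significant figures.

[H+] = 10^(-2.81) = 1.55 × 10^-3 M
At equilibrium [HA] = 0.17 − 1.55 × 10^-3 = 1.68 × 10^-1 M
Ka = [H+][A-]/[HA] = (1.55 × 10^-3)² / 1.68 × 10^-1 = 1.4 × 10^-5

Ka = 1.4 × 10^-5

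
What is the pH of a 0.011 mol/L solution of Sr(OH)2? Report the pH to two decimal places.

pH = 12.34

Sr(OH)2 is a strong base (each formula unit releases 2 OH-); [OH-] = 0.022 M.
pOH = -log(0.022) = 1.66
pH = 14.00 - 1.66 = 12.34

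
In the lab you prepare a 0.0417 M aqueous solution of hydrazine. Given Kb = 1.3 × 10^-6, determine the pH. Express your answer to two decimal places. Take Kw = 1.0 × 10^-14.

pH = 10.37

N2H4 + H2O ⇌ N2H5+ + OH-
Kb = [OH-]²/(0.0417 − [OH-]) = 1.3 × 10^-6
Assume [OH-] ≪ 0.0417: [OH-] ≈ √(1.3 × 10^-6 × 0.0417) = 2.33 × 10^-4 M
([OH-]/C₀ = 0.56% < 5%, so the approximation holds.)
pOH = 3.63, so pH = 14.00 − pOH = 10.37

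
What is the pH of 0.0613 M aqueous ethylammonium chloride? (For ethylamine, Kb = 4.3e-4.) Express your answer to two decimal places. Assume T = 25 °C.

pH = 5.92

C2H5NH3+ is the conjugate acid of the weak base C2H5NH2.
Ka = Kw/Kb = 1.0×10^-14 / 4.3 × 10^-4 = 2.33 × 10^-11
From the ICE table, Ka = [H+]²/(0.0613 − [H+]) = 2.33 × 10^-11.
Assume [H+] ≪ 0.0613: [H+] ≈ √(2.33 × 10^-11 × 0.0613) = 1.20 × 10^-6 M
([H+]/C₀ = 0.0019% < 5%, so the approximation holds.)
pH = −log[H+] = −log(1.20 × 10^-6) = 5.92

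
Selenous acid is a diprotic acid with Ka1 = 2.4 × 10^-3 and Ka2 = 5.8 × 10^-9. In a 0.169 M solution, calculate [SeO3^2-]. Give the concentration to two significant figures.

5.8 × 10^-9 M

First ionization gives [H+] ≈ [HSeO3-] = 1.90 × 10^-2 M.
Second step: Ka2 = [H+][SeO3^2-]/[HSeO3-] ≈ [SeO3^2-] (since [H+] ≈ [HSeO3-]).
So [SeO3^2-] ≈ Ka2.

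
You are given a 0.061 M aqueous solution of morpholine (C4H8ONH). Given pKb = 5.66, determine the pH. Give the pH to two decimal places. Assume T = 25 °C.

C4H8ONH + H2O ⇌ C4H8ONH2+ + OH-
Kb = 10^(−5.66) = 2.19 × 10^-6
Kb = [OH-]²/(0.061 − [OH-]) = 2.19 × 10^-6
Since Kb ≪ C₀, [OH-] ≈ √(Kb·C₀) = 3.65 × 10^-4 M.
Check: 0.6% ionized — well under 5%, approximation valid.
pOH = 3.44, so pH = 14.00 − pOH = 10.56

pH = 10.56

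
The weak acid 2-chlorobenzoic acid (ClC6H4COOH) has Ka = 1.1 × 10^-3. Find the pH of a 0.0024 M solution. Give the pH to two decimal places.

ClC6H4COOH ⇌ ClC6H4COO- + H+
From the ICE table, Ka = x²/(0.0024 − x) = 1.1 × 10^-3.
The 5% rule fails; solving x² + Ka·x − Ka·C₀ = 0 exactly:
x = [−0.0011 + √(0.0011² + 1.06e-05)]/2 = 1.17 × 10^-3 M
pH = −log(1.17 × 10^-3) = 2.93

pH = 2.93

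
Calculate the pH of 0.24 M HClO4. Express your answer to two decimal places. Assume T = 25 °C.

HClO4 is a strong acid and dissociates completely, so [H+] = 0.24 M.
pH = -log(0.24) = 0.62

pH = 0.62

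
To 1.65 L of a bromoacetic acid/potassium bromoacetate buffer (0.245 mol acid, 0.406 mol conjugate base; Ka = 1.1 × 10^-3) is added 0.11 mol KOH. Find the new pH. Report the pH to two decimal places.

OH- converts BrCH2COOH to BrCH2COO-: BrCH2COOH → 0.135 mol, BrCH2COO- → 0.516 mol.
pKa = −log(1.1 × 10^-3) = 2.959
Henderson–Hasselbalch with mole ratio 0.516/0.135: pH = 2.959 + (+0.582)

pH = 3.54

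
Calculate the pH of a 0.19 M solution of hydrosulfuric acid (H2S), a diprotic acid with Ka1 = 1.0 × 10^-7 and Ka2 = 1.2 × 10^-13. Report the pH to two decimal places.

Since Ka1 ≫ Ka2, the first ionization dominates [H+].
Ka1 = x²/(0.19 − x) = 1.0 × 10^-7
x ≈ √(1.0 × 10^-7 × 0.19) = 1.38 × 10^-4 M
pH = −log(1.38 × 10^-4) = 3.86

pH = 3.86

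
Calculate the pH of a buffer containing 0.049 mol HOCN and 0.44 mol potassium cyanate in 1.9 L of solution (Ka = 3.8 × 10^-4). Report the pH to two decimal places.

pKa = −log(3.8 × 10^-4) = 3.420
Henderson–Hasselbalch: pH = pKa + log([OCN-]/[HOCN]) = 3.420 + log(0.44/0.049)
pH = 3.420 + (+0.953) = 4.37

pH = 4.37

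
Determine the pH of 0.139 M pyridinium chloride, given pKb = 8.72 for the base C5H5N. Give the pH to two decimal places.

C5H5NH+ is the conjugate acid of the weak base C5H5N.
Kb = 10^(−8.72) = 1.91 × 10^-9
Ka = Kw/Kb = 1.0×10^-14 / 1.91 × 10^-9 = 5.24 × 10^-6
Let x = [H+] at equilibrium. Ka = x²/(0.139 − x).
Since Ka ≪ C₀, x ≈ √(Ka·C₀) = 8.53 × 10^-4 M.
pH = −log(8.53 × 10^-4) = 3.07

pH = 3.07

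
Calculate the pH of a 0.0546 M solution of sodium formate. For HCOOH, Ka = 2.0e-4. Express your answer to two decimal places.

pH = 8.22

HCOO- is the conjugate base of the weak acid HCOOH.
Kb = Kw/Ka = 1.0×10^-14 / 2.0 × 10^-4 = 5.00 × 10^-11
Let x = [OH-] at equilibrium. Kb = x²/(0.0546 − x).
Neglecting x in the denominator: x = √(5.00 × 10^-11 × 0.0546) = 1.65 × 10^-6 M
pOH = 5.78, so pH = 14.00 − pOH = 8.22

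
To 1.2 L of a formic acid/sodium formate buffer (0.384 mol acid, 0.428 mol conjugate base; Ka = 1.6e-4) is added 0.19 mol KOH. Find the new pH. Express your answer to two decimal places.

pH = 4.30

OH- converts HCOOH to HCOO-: HCOOH → 0.194 mol, HCOO- → 0.618 mol.
pKa = −log(1.6 × 10^-4) = 3.796
pH = pKa + log([A⁻]/[HA]) = 3.796 + log(0.618/0.194) = 3.796 +0.503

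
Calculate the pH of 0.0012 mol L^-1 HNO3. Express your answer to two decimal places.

pH = 2.92

HNO3 is a strong acid and dissociates completely, so [H+] = 0.0012 M.
pH = -log(0.0012) = 2.92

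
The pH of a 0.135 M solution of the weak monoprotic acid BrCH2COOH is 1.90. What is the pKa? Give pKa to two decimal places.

pKa = 2.89

[H+] = 10^(-1.90) = 1.26 × 10^-2 M
At equilibrium [HA] = 0.135 − 1.26 × 10^-2 = 1.22 × 10^-1 M
Ka = [H+][A-]/[HA] = (1.26 × 10^-2)² / 1.22 × 10^-1 = 1.30 × 10^-3
pKa = -log(1.30 × 10^-3) = 2.89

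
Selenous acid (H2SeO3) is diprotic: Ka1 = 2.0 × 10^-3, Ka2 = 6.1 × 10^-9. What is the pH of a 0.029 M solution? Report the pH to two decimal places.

Since Ka1 ≫ Ka2, the first ionization dominates [H+].
Ka1 = x²/(0.029 − x) = 2.0 × 10^-3
Solving the quadratic: x = (−Ka1 + √(Ka1² + 4·Ka1·C₀))/2 = 6.68 × 10^-3 M
pH = −log(6.68 × 10^-3) = 2.18

pH = 2.18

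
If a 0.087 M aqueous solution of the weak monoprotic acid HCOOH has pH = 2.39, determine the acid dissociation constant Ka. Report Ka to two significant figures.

[H+] = 10^(-2.39) = 4.07 × 10^-3 M
At equilibrium [HA] = 0.087 − 4.07 × 10^-3 = 8.29 × 10^-2 M
Ka = [H+][A-]/[HA] = (4.07 × 10^-3)² / 8.29 × 10^-2 = 2.0 × 10^-4

Ka = 2.0 × 10^-4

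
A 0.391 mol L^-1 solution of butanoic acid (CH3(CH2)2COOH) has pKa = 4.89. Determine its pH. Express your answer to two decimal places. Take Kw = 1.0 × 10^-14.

CH3(CH2)2COOH ⇌ CH3(CH2)2COO- + H+
Ka = 10^(−4.89) = 1.29 × 10^-5
Let x = [H+] at equilibrium. Ka = x²/(0.391 − x).
Neglecting x in the denominator: x = √(1.29 × 10^-5 × 0.391) = 2.25 × 10^-3 M
pH = −log(2.25 × 10^-3) = 2.65

pH = 2.65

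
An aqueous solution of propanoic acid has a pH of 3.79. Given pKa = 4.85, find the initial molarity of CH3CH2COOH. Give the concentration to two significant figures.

[H+] = 10^(-3.79) = 1.62 × 10^-4 M = x
Ka = 10^(−4.85) = 1.41 × 10^-5
Ka = x²/(C₀ − x) ⇒ C₀ = x + x²/Ka
C₀ = 1.62 × 10^-4 + (1.62 × 10^-4)²/(1.41 × 10^-5) = 2.02 × 10^-3 M

C₀ = 2.0 × 10^-3 M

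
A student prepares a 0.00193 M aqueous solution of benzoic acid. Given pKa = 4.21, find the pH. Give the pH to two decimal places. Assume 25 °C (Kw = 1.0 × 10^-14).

C6H5COOH ⇌ C6H5COO- + H+
Ka = 10^(−4.21) = 6.17 × 10^-5
Let x = [H+] at equilibrium. Ka = x²/(0.00193 − x).
Here C₀/Ka ≈ 31.3, so the small-x approximation fails. Use the quadratic:
x = (−Ka + √(Ka² + 4·Ka·C₀))/2 = 3.16 × 10^-4 M
pH = −log(3.16 × 10^-4) = 3.50

pH = 3.50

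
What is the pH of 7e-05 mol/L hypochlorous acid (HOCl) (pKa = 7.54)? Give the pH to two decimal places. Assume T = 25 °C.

pH = 5.85

HOCl ⇌ OCl- + H+
Ka = 10^(−7.54) = 2.88 × 10^-8
Ka = [H+]²/(7e-05 − [H+]) = 2.88 × 10^-8
Neglecting [H+] in the denominator: [H+] = √(2.88 × 10^-8 × 7e-05) = 1.42 × 10^-6 M
pH = −log(1.42 × 10^-6) = 5.85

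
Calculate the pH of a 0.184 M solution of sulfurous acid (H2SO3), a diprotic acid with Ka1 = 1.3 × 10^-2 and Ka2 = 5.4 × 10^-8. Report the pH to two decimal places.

Ka1 ≫ Ka2, so treat the first dissociation as the only significant source of H+.
Ka1 = x²/(0.184 − x) = 1.3 × 10^-2
Solving the quadratic: x = (−Ka1 + √(Ka1² + 4·Ka1·C₀))/2 = 4.28 × 10^-2 M
pH = −log(4.28 × 10^-2) = 1.37

pH = 1.37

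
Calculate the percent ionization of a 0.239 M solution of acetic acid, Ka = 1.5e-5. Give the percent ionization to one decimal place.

0.8%

CH3COOH ⇌ CH3COO- + H+; let x = [H+] at equilibrium.
x ≈ √(Ka·C₀) = √(1.5 × 10^-5 × 0.239) = 1.89 × 10^-3 M
% ionization = x/C₀ × 100% = 1.89 × 10^-3/0.239 × 100% = 0.8%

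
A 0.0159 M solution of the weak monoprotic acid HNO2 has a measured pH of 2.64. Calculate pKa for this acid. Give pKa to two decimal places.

pKa = 3.41

[H+] = 10^(-2.64) = 2.29 × 10^-3 M
At equilibrium [HA] = 0.0159 − 2.29 × 10^-3 = 1.36 × 10^-2 M
Ka = [H+][A-]/[HA] = (2.29 × 10^-3)² / 1.36 × 10^-2 = 3.86 × 10^-4
pKa = -log(3.86 × 10^-4) = 3.41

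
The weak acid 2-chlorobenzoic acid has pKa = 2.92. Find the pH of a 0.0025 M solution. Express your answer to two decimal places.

pH = 2.91

ClC6H4COOH ⇌ ClC6H4COO- + H+
Ka = 10^(−2.92) = 1.20 × 10^-3
From the ICE table, Ka = x²/(0.0025 − x) = 1.20 × 10^-3.
x is not negligible relative to C₀; solve x² + 0.0012·x − 3e-06 = 0.
x = [−0.0012 + √(0.0012² + 1.2e-05)]/2 = 1.23 × 10^-3 M
pH = −log(1.23 × 10^-3) = 2.91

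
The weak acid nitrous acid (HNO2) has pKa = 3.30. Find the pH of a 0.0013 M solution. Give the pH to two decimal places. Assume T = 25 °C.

pH = 3.23

HNO2 ⇌ NO2- + H+
Ka = 10^(−3.30) = 5.01 × 10^-4
From the ICE table, Ka = x²/(0.0013 − x) = 5.01 × 10^-4.
Here C₀/Ka ≈ 2.59, so the small-x approximation fails. Use the quadratic:
x = [−0.000501 + √(0.000501² + 2.61e-06)]/2 = 5.95 × 10^-4 M
pH = −log(5.95 × 10^-4) = 3.23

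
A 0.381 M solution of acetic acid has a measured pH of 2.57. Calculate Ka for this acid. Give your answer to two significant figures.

[H+] = 10^(-2.57) = 2.69 × 10^-3 M
At equilibrium [HA] = 0.381 − 2.69 × 10^-3 = 3.78 × 10^-1 M
Ka = [H+][A-]/[HA] = (2.69 × 10^-3)² / 3.78 × 10^-1 = 1.9 × 10^-5

Ka = 1.9 × 10^-5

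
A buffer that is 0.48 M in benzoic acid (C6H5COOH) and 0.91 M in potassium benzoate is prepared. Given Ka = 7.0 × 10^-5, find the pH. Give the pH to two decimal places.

pKa = −log(7.0 × 10^-5) = 4.155
Using pH = pKa + log([base]/[acid]) with [base]/[acid] = 0.91/0.48:
pH = 4.155 + (+0.278) = 4.43

pH = 4.43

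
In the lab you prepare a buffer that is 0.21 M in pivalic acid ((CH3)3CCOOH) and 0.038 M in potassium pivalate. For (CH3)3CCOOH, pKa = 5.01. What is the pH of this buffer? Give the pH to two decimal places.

Henderson–Hasselbalch: pH = pKa + log([(CH3)3CCOO-]/[(CH3)3CCOOH]) = 5.01 + log(0.038/0.21)
pH = 5.01 + (-0.742) = 4.27

pH = 4.27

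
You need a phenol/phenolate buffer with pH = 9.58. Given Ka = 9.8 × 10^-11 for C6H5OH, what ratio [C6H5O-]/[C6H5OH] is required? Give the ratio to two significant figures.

ratio = 0.37

pKa = -log(9.8 × 10^-11) = 10.009
pH = pKa + log(r) ⇒ log(r) = 9.58 − 10.009 = -0.429
r = [C6H5O-]/[C6H5OH] = 10^(-0.429) = 0.372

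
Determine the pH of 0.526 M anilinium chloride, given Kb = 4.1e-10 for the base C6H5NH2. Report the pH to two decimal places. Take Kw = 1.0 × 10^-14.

pH = 2.45

C6H5NH3+ is the conjugate acid of the weak base C6H5NH2.
Ka = Kw/Kb = 1.0×10^-14 / 4.1 × 10^-10 = 2.44 × 10^-5
Ka = x²/(0.526 − x) = 2.44 × 10^-5
Assume x ≪ 0.526: x ≈ √(2.44 × 10^-5 × 0.526) = 3.58 × 10^-3 M
(x/C₀ = 0.68% < 5%, so the approximation holds.)
pH = −log(3.58 × 10^-3) = 2.45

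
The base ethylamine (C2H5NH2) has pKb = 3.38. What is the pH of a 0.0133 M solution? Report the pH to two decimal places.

pH = 11.33

C2H5NH2 + H2O ⇌ C2H5NH3+ + OH-
Kb = 10^(−3.38) = 4.17 × 10^-4
From the ICE table, Kb = [OH-]²/(0.0133 − [OH-]) = 4.17 × 10^-4.
[OH-] is not negligible relative to C₀; solve [OH-]² + 0.000417·[OH-] − 5.55e-06 = 0.
[OH-] = (−Kb + √(Kb² + 4·Kb·C₀))/2 = 2.16 × 10^-3 M
pOH = −log(2.16 × 10^-3) = 2.67; pH = 14.00 − 2.67 = 11.33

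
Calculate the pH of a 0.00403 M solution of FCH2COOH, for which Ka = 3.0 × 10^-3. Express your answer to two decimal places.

pH = 2.64

FCH2COOH ⇌ FCH2COO- + H+
Let x = [H+] at equilibrium. Ka = x²/(0.00403 − x).
Here C₀/Ka ≈ 1.34, so the small-x approximation fails. Use the quadratic:
x = [−0.003 + √(0.003² + 4.84e-05)]/2 = 2.29 × 10^-3 M
pH = −log(2.29 × 10^-3) = 2.64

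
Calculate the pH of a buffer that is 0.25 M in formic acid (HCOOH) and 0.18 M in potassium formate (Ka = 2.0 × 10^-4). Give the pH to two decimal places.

pKa = −log(2.0 × 10^-4) = 3.699
Henderson–Hasselbalch: pH = pKa + log([HCOO-]/[HCOOH]) = 3.699 + log(0.18/0.25)
pH = 3.699 + (-0.143) = 3.56

pH = 3.56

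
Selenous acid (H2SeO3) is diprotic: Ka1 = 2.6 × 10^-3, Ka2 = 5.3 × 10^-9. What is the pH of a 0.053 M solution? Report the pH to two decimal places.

Ka1 ≫ Ka2, so treat the first dissociation as the only significant source of H+.
Ka1 = x²/(0.053 − x) = 2.6 × 10^-3
Solving the quadratic: x = (−Ka1 + √(Ka1² + 4·Ka1·C₀))/2 = 1.05 × 10^-2 M
pH = −log(1.05 × 10^-2) = 1.98

pH = 1.98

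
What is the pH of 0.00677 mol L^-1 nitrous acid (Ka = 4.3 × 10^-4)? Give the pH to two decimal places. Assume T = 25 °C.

HNO2 ⇌ NO2- + H+
Ka = x²/(0.00677 − x) = 4.3 × 10^-4
The 5% rule fails; solving x² + Ka·x − Ka·C₀ = 0 exactly:
x = (−Ka + √(Ka² + 4·Ka·C₀))/2 = 1.50 × 10^-3 M
pH = −log(1.50 × 10^-3) = 2.82

pH = 2.82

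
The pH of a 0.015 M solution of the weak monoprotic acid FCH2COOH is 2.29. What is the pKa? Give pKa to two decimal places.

pKa = 2.57

[H+] = 10^(-2.29) = 5.13 × 10^-3 M
At equilibrium [HA] = 0.015 − 5.13 × 10^-3 = 9.87 × 10^-3 M
Ka = [H+][A-]/[HA] = (5.13 × 10^-3)² / 9.87 × 10^-3 = 2.67 × 10^-3
pKa = -log(2.67 × 10^-3) = 2.57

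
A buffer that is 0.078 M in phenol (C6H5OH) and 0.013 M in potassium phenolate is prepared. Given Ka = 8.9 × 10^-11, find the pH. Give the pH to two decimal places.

pKa = −log(8.9 × 10^-11) = 10.051
Henderson–Hasselbalch: pH = pKa + log([C6H5O-]/[C6H5OH]) = 10.051 + log(0.013/0.078)
pH = 10.051 + (-0.778) = 9.27

pH = 9.27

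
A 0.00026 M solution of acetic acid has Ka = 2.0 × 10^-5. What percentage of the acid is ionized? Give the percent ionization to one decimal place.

CH3COOH ⇌ CH3COO- + H+; let x = [H+] at equilibrium.
Ka = x²/(C₀ − x); solving the quadratic gives x = 6.28 × 10^-5 M.
% ionization = x/C₀ × 100% = 6.28 × 10^-5/0.00026 × 100% = 24.2%

24.2%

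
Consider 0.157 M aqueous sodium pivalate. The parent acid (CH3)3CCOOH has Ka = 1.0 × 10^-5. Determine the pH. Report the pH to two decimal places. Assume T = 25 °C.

(CH3)3CCOO- is the conjugate base of the weak acid (CH3)3CCOOH.
Kb = Kw/Ka = 1.0×10^-14 / 1.0 × 10^-5 = 1.00 × 10^-9
From the ICE table, Kb = [OH-]²/(0.157 − [OH-]) = 1.00 × 10^-9.
Assume [OH-] ≪ 0.157: [OH-] ≈ √(1.00 × 10^-9 × 0.157) = 1.25 × 10^-5 M
Check: 0.008% ionized — well under 5%, approximation valid.
pOH = 4.90, so pH = 14.00 − pOH = 9.10

pH = 9.10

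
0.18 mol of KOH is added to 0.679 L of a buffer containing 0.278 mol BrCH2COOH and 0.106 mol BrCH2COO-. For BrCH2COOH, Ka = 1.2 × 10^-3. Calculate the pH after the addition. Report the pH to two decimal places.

pH = 3.39

OH- converts BrCH2COOH to BrCH2COO-: BrCH2COOH → 0.098 mol, BrCH2COO- → 0.286 mol.
pKa = −log(1.2 × 10^-3) = 2.921
pH = pKa + log(n_BrCH2COO-/n_BrCH2COOH) = 2.921 + log(0.286/0.098) = 2.921 + (+0.465)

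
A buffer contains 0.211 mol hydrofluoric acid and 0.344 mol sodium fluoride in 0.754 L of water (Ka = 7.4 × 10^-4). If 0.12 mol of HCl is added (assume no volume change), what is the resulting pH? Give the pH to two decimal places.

pH = 2.96

Added H+ converts F- to HF: HF → 0.331 mol, F- → 0.224 mol.
pKa = −log(7.4 × 10^-4) = 3.131
pH = pKa + log([A⁻]/[HA]) = 3.131 + log(0.224/0.331) = 3.131 -0.170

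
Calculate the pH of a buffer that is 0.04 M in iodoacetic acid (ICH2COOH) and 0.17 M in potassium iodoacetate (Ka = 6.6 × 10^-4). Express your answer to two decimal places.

pKa = −log(6.6 × 10^-4) = 3.180
pH = pKa + log([A⁻]/[HA]) = 3.180 + log(0.17/0.04)
pH = 3.180 + (+0.628) = 3.81

pH = 3.81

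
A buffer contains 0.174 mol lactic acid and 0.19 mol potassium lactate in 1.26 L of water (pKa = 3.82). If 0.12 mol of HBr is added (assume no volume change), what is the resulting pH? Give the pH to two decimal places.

pH = 3.20

After neutralization: n(CH3CH(OH)COOH) = 0.294 mol, n(CH3CH(OH)COO-) = 0.07 mol.
pH = pKa + log([A⁻]/[HA]) = 3.82 + log(0.07/0.294) = 3.82 -0.623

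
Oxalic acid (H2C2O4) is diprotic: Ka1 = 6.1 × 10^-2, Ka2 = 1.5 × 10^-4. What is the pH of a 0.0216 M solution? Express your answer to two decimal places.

Since Ka1 ≫ Ka2, the first ionization dominates [H+].
Ka1 = x²/(0.0216 − x) = 6.1 × 10^-2
Solving the quadratic: x = (−Ka1 + √(Ka1² + 4·Ka1·C₀))/2 = 1.69 × 10^-2 M
pH = −log(1.69 × 10^-2) = 1.77

pH = 1.77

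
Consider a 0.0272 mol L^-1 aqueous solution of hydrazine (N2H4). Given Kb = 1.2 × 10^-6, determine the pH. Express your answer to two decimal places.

N2H4 + H2O ⇌ N2H5+ + OH-
Let x = [OH-] at equilibrium. Kb = x²/(0.0272 − x).
Neglecting x in the denominator: x = √(1.2 × 10^-6 × 0.0272) = 1.81 × 10^-4 M
(x/C₀ = 0.66% < 5%, so the approximation holds.)
pOH = −log(1.81 × 10^-4) = 3.74; pH = 14.00 − 3.74 = 10.26

pH = 10.26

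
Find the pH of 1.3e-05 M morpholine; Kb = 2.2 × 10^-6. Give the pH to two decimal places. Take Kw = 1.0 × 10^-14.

pH = 8.64

C4H8ONH + H2O ⇌ C4H8ONH2+ + OH-
Kb = x²/(1.3e-05 − x) = 2.2 × 10^-6
The 5% rule fails; solving x² + Kb·x − Kb·C₀ = 0 exactly:
x = (−Kb + √(Kb² + 4·Kb·C₀))/2 = 4.36 × 10^-6 M
pOH = 5.36, so pH = 14.00 − pOH = 8.64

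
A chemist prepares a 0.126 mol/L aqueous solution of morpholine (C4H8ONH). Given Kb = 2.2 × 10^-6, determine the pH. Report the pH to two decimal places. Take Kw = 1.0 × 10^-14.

C4H8ONH + H2O ⇌ C4H8ONH2+ + OH-
From the ICE table, Kb = x²/(0.126 − x) = 2.2 × 10^-6.
Assume x ≪ 0.126: x ≈ √(2.2 × 10^-6 × 0.126) = 5.26 × 10^-4 M
pOH = 3.28, so pH = 14.00 − pOH = 10.72

pH = 10.72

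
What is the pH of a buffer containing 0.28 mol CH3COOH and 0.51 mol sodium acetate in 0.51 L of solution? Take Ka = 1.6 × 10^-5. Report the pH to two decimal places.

pH = 5.06

pKa = −log(1.6 × 10^-5) = 4.796
Using pH = pKa + log([base]/[acid]) with [base]/[acid] = 0.51/0.28:
pH = 4.796 + (+0.260) = 5.06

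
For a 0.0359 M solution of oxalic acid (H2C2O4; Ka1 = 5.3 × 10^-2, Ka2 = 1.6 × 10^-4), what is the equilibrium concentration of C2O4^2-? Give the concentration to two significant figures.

First ionization gives [H+] ≈ [HC2O4-] = 2.45 × 10^-2 M.
Second step: Ka2 = [H+][C2O4^2-]/[HC2O4-] ≈ [C2O4^2-] (since [H+] ≈ [HC2O4-]).
So [C2O4^2-] ≈ Ka2.

1.6 × 10^-4 M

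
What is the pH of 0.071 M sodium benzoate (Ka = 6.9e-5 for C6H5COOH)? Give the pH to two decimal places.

C6H5COO- is the conjugate base of the weak acid C6H5COOH.
Kb = Kw/Ka = 1.0×10^-14 / 6.9 × 10^-5 = 1.45 × 10^-10
From the ICE table, Kb = [OH-]²/(0.071 − [OH-]) = 1.45 × 10^-10.
Since Kb ≪ C₀, [OH-] ≈ √(Kb·C₀) = 3.21 × 10^-6 M.
([OH-]/C₀ = 0.0045% < 5%, so the approximation holds.)
pOH = −log(3.21 × 10^-6) = 5.49; pH = 14.00 − 5.49 = 8.51

pH = 8.51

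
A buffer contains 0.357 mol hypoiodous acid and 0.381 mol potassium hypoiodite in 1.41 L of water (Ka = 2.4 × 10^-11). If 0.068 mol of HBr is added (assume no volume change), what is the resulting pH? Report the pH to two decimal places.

After neutralization: n(HOI) = 0.425 mol, n(OI-) = 0.313 mol.
pKa = −log(2.4 × 10^-11) = 10.620
Henderson–Hasselbalch with mole ratio 0.313/0.425: pH = 10.620 + (-0.133)

pH = 10.49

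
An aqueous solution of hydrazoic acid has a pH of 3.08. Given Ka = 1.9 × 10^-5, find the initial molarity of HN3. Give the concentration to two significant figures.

C₀ = 3.7 × 10^-2 M

[H+] = 10^(-3.08) = 8.32 × 10^-4 M = x
Ka = x²/(C₀ − x) ⇒ C₀ = x + x²/Ka
C₀ = 8.32 × 10^-4 + (8.32 × 10^-4)²/(1.9 × 10^-5) = 3.73 × 10^-2 M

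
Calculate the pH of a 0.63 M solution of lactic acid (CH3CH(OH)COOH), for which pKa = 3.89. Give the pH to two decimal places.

pH = 2.05

CH3CH(OH)COOH ⇌ CH3CH(OH)COO- + H+
Ka = 10^(−3.89) = 1.29 × 10^-4
Ka = x²/(0.63 − x) = 1.29 × 10^-4
Assume x ≪ 0.63: x ≈ √(1.29 × 10^-4 × 0.63) = 9.01 × 10^-3 M
pH = −log[H+] = −log(9.01 × 10^-3) = 2.05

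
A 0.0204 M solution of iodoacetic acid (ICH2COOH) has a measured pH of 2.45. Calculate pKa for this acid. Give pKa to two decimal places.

[H+] = 10^(-2.45) = 3.55 × 10^-3 M
At equilibrium [HA] = 0.0204 − 3.55 × 10^-3 = 1.69 × 10^-2 M
Ka = [H+][A-]/[HA] = (3.55 × 10^-3)² / 1.69 × 10^-2 = 7.46 × 10^-4
pKa = -log(7.46 × 10^-4) = 3.13

pKa = 3.13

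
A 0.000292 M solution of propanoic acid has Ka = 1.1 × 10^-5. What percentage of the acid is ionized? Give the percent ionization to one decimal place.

CH3CH2COOH ⇌ CH3CH2COO- + H+; let x = [H+] at equilibrium.
Ka = x²/(C₀ − x); solving the quadratic gives x = 5.14 × 10^-5 M.
% ionization = x/C₀ × 100% = 5.14 × 10^-5/0.000292 × 100% = 17.6%

17.6%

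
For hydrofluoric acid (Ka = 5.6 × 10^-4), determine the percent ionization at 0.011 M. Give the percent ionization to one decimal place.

20.2%

HF ⇌ F- + H+; let x = [H+] at equilibrium.
Solve x² + 0.00056x − 6.16e-06 = 0 → x = 2.22 × 10^-3 M
% ionization = x/C₀ × 100% = 2.22 × 10^-3/0.011 × 100% = 20.2%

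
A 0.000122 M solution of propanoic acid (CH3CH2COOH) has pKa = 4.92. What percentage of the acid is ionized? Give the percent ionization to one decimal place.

26.8%

CH3CH2COOH ⇌ CH3CH2COO- + H+; let x = [H+] at equilibrium.
Ka = 10^(−4.92) = 1.20 × 10^-5
Ka = x²/(C₀ − x); solving the quadratic gives x = 3.27 × 10^-5 M.
Fraction ionized = 3.27 × 10^-5 / 0.000122 = 0.2680 → 26.8%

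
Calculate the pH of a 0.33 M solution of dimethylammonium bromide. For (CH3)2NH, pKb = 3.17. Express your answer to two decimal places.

pH = 5.66

(CH3)2NH2+ is the conjugate acid of the weak base (CH3)2NH.
Kb = 10^(−3.17) = 6.76 × 10^-4
Ka = Kw/Kb = 1.0×10^-14 / 6.76 × 10^-4 = 1.48 × 10^-11
Ka = [H+]²/(0.33 − [H+]) = 1.48 × 10^-11
Neglecting [H+] in the denominator: [H+] = √(1.48 × 10^-11 × 0.33) = 2.21 × 10^-6 M
Check: 0.00067% ionized — well under 5%, approximation valid.
pH = −log(2.21 × 10^-6) = 5.66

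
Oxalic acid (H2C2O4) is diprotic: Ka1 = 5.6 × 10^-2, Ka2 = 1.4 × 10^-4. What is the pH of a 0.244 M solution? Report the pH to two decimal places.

Ka1 ≫ Ka2, so treat the first dissociation as the only significant source of H+.
Ka1 = x²/(0.244 − x) = 5.6 × 10^-2
Solving the quadratic: x = (−Ka1 + √(Ka1² + 4·Ka1·C₀))/2 = 9.22 × 10^-2 M
pH = −log(9.22 × 10^-2) = 1.04

pH = 1.04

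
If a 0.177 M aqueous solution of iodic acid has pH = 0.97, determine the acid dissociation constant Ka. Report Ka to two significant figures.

Ka = 1.6 × 10^-1

[H+] = 10^(-0.97) = 1.07 × 10^-1 M
At equilibrium [HA] = 0.177 − 1.07 × 10^-1 = 7.00 × 10^-2 M
Ka = [H+][A-]/[HA] = (1.07 × 10^-1)² / 7.00 × 10^-2 = 1.6 × 10^-1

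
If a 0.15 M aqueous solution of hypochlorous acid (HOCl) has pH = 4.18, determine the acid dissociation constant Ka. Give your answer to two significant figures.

Ka = 2.9 × 10^-8

[H+] = 10^(-4.18) = 6.61 × 10^-5 M
At equilibrium [HA] = 0.15 − 6.61 × 10^-5 = 1.50 × 10^-1 M
Ka = [H+][A-]/[HA] = (6.61 × 10^-5)² / 1.50 × 10^-1 = 2.9 × 10^-8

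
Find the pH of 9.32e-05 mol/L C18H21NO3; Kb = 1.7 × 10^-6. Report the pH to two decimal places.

pH = 9.07

C18H21NO3 + H2O ⇌ C18H22NO3+ + OH-
Kb = [OH-]²/(9.32e-05 − [OH-]) = 1.7 × 10^-6
The 5% rule fails; solving [OH-]² + Kb·[OH-] − Kb·C₀ = 0 exactly:
[OH-] = (−Kb + √(Kb² + 4·Kb·C₀))/2 = 1.18 × 10^-5 M
pOH = 4.93, so pH = 14.00 − pOH = 9.07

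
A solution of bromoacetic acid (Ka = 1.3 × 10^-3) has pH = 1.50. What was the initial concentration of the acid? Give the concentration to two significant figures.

C₀ = 8.0 × 10^-1 M

[H+] = 10^(-1.50) = 3.16 × 10^-2 M = x
Ka = x²/(C₀ − x) ⇒ C₀ = x + x²/Ka
C₀ = 3.16 × 10^-2 + (3.16 × 10^-2)²/(1.3 × 10^-3) = 8.00 × 10^-1 M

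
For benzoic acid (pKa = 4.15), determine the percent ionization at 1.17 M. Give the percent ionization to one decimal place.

C6H5COOH ⇌ C6H5COO- + H+; let x = [H+] at equilibrium.
Ka = 10^(−4.15) = 7.08 × 10^-5
x ≈ √(Ka·C₀) = √(7.08 × 10^-5 × 1.17) = 9.10 × 10^-3 M
% ionization = x/C₀ × 100% = 9.10 × 10^-3/1.17 × 100% = 0.8%

0.8%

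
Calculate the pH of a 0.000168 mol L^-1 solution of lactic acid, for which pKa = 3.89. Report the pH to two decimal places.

CH3CH(OH)COOH ⇌ CH3CH(OH)COO- + H+
Ka = 10^(−3.89) = 1.29 × 10^-4
Ka = [H+]²/(0.000168 − [H+]) = 1.29 × 10^-4
[H+] is not negligible relative to C₀; solve [H+]² + 0.000129·[H+] − 2.17e-08 = 0.
[H+] = (−Ka + √(Ka² + 4·Ka·C₀))/2 = 9.62 × 10^-5 M
pH = −log(9.62 × 10^-5) = 4.02

pH = 4.02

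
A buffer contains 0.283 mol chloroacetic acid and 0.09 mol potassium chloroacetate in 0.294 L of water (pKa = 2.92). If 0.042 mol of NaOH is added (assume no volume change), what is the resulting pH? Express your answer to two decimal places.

After neutralization: n(ClCH2COOH) = 0.241 mol, n(ClCH2COO-) = 0.132 mol.
pH = pKa + log([A⁻]/[HA]) = 2.92 + log(0.132/0.241) = 2.92 -0.261

pH = 2.66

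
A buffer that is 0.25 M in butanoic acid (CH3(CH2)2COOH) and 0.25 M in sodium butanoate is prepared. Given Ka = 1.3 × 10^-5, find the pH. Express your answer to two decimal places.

pH = 4.89

pKa = −log(1.3 × 10^-5) = 4.886
Using pH = pKa + log([base]/[acid]) with [base]/[acid] = 0.25/0.25:
pH = 4.886 + (+0.000) = 4.89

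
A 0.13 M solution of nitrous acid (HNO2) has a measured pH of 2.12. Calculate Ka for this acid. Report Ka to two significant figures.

[H+] = 10^(-2.12) = 7.59 × 10^-3 M
At equilibrium [HA] = 0.13 − 7.59 × 10^-3 = 1.22 × 10^-1 M
Ka = [H+][A-]/[HA] = (7.59 × 10^-3)² / 1.22 × 10^-1 = 4.7 × 10^-4

Ka = 4.7 × 10^-4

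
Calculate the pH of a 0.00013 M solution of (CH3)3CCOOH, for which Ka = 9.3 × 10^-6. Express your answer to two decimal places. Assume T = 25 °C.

pH = 4.52

(CH3)3CCOOH ⇌ (CH3)3CCOO- + H+
Ka = x²/(0.00013 − x) = 9.3 × 10^-6
x is not negligible relative to C₀; solve x² + 9.3e-06·x − 1.21e-09 = 0.
x = (−Ka + √(Ka² + 4·Ka·C₀))/2 = 3.04 × 10^-5 M
pH = −log[H+] = −log(3.04 × 10^-5) = 4.52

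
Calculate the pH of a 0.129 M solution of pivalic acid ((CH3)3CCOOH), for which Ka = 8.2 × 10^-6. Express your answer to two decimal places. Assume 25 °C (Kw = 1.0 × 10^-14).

(CH3)3CCOOH ⇌ (CH3)3CCOO- + H+
Ka = x²/(0.129 − x) = 8.2 × 10^-6
Assume x ≪ 0.129: x ≈ √(8.2 × 10^-6 × 0.129) = 1.03 × 10^-3 M
pH = −log(1.03 × 10^-3) = 2.99

pH = 2.99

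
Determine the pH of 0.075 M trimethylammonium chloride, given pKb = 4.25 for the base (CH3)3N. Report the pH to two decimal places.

pH = 5.44

(CH3)3NH+ is the conjugate acid of the weak base (CH3)3N.
Kb = 10^(−4.25) = 5.62 × 10^-5
Ka = Kw/Kb = 1.0×10^-14 / 5.62 × 10^-5 = 1.78 × 10^-10
From the ICE table, Ka = [H+]²/(0.075 − [H+]) = 1.78 × 10^-10.
Assume [H+] ≪ 0.075: [H+] ≈ √(1.78 × 10^-10 × 0.075) = 3.65 × 10^-6 M
pH = −log[H+] = −log(3.65 × 10^-6) = 5.44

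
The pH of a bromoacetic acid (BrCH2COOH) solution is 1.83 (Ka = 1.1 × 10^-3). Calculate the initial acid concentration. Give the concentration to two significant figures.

[H+] = 10^(-1.83) = 1.48 × 10^-2 M = x
Ka = x²/(C₀ − x) ⇒ C₀ = x + x²/Ka
C₀ = 1.48 × 10^-2 + (1.48 × 10^-2)²/(1.1 × 10^-3) = 2.14 × 10^-1 M

C₀ = 2.1 × 10^-1 M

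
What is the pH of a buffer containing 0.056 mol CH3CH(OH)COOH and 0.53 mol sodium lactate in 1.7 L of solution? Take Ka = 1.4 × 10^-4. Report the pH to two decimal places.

pKa = −log(1.4 × 10^-4) = 3.854
Using pH = pKa + log([base]/[acid]) with [base]/[acid] = 0.53/0.056:
pH = 3.854 + (+0.976) = 4.83

pH = 4.83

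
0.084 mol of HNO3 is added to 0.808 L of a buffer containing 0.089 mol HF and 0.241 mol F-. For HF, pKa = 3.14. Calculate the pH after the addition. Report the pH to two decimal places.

Added H+ converts F- to HF: HF → 0.173 mol, F- → 0.157 mol.
pH = pKa + log(n_F-/n_HF) = 3.14 + log(0.157/0.173) = 3.14 + (-0.042)

pH = 3.10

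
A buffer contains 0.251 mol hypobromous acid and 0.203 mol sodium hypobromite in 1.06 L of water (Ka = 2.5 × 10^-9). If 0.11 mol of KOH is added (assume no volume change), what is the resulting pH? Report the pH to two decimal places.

After neutralization: n(HOBr) = 0.141 mol, n(OBr-) = 0.313 mol.
pKa = −log(2.5 × 10^-9) = 8.602
Henderson–Hasselbalch with mole ratio 0.313/0.141: pH = 8.602 + (+0.346)

pH = 8.95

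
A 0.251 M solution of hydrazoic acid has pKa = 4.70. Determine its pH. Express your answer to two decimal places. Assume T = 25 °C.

HN3 ⇌ N3- + H+
Ka = 10^(−4.70) = 2.00 × 10^-5
Ka = [H+]²/(0.251 − [H+]) = 2.00 × 10^-5
Since Ka ≪ C₀, [H+] ≈ √(Ka·C₀) = 2.24 × 10^-3 M.
([H+]/C₀ = 0.89% < 5%, so the approximation holds.)
pH = −log[H+] = −log(2.24 × 10^-3) = 2.65

pH = 2.65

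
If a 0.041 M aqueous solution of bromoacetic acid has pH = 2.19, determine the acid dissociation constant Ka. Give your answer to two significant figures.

Ka = 1.2 × 10^-3

[H+] = 10^(-2.19) = 6.46 × 10^-3 M
At equilibrium [HA] = 0.041 − 6.46 × 10^-3 = 3.45 × 10^-2 M
Ka = [H+][A-]/[HA] = (6.46 × 10^-3)² / 3.45 × 10^-2 = 1.2 × 10^-3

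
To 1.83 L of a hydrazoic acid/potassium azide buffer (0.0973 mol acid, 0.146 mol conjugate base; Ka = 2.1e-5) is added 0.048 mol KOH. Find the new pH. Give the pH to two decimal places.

pH = 5.27

After neutralization: n(HN3) = 0.0493 mol, n(N3-) = 0.194 mol.
pKa = −log(2.1 × 10^-5) = 4.678
pH = pKa + log([A⁻]/[HA]) = 4.678 + log(0.194/0.0493) = 4.678 +0.595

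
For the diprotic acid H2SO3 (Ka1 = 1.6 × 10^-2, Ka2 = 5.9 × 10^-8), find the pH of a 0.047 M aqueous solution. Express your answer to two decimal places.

Ka1 ≫ Ka2, so treat the first dissociation as the only significant source of H+.
Ka1 = x²/(0.047 − x) = 1.6 × 10^-2
Solving the quadratic: x = (−Ka1 + √(Ka1² + 4·Ka1·C₀))/2 = 2.06 × 10^-2 M
pH = −log(2.06 × 10^-2) = 1.69

pH = 1.69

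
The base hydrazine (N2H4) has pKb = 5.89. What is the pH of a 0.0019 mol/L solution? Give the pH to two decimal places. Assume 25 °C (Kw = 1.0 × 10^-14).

N2H4 + H2O ⇌ N2H5+ + OH-
Kb = 10^(−5.89) = 1.29 × 10^-6
From the ICE table, Kb = [OH-]²/(0.0019 − [OH-]) = 1.29 × 10^-6.
Neglecting [OH-] in the denominator: [OH-] = √(1.29 × 10^-6 × 0.0019) = 4.95 × 10^-5 M
pOH = 4.31, so pH = 14.00 − pOH = 9.69

pH = 9.69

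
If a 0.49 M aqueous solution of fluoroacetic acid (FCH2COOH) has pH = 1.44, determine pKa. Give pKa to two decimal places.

[H+] = 10^(-1.44) = 3.63 × 10^-2 M
At equilibrium [HA] = 0.49 − 3.63 × 10^-2 = 4.54 × 10^-1 M
Ka = [H+][A-]/[HA] = (3.63 × 10^-2)² / 4.54 × 10^-1 = 2.90 × 10^-3
pKa = -log(2.90 × 10^-3) = 2.54

pKa = 2.54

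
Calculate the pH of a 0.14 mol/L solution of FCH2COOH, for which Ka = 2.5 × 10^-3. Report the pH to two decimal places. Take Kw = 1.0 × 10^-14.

pH = 1.76

FCH2COOH ⇌ FCH2COO- + H+
Ka = [H+]²/(0.14 − [H+]) = 2.5 × 10^-3
[H+] is not negligible relative to C₀; solve [H+]² + 0.0025·[H+] − 0.00035 = 0.
[H+] = (−Ka + √(Ka² + 4·Ka·C₀))/2 = 1.75 × 10^-2 M
pH = −log[H+] = −log(1.75 × 10^-2) = 1.76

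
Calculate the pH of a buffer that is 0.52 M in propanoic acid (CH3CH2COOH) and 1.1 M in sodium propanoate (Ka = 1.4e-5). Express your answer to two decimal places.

pH = 5.18

pKa = −log(1.4 × 10^-5) = 4.854
pH = pKa + log([A⁻]/[HA]) = 4.854 + log(1.1/0.52)
pH = 4.854 + (+0.325) = 5.18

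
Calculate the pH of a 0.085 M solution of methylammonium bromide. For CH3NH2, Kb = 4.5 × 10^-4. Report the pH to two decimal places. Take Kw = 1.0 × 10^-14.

pH = 5.86

CH3NH3+ is the conjugate acid of the weak base CH3NH2.
Ka = Kw/Kb = 1.0×10^-14 / 4.5 × 10^-4 = 2.22 × 10^-11
Ka = x²/(0.085 − x) = 2.22 × 10^-11
Neglecting x in the denominator: x = √(2.22 × 10^-11 × 0.085) = 1.37 × 10^-6 M
Check: 0.0016% ionized — well under 5%, approximation valid.
pH = −log(1.37 × 10^-6) = 5.86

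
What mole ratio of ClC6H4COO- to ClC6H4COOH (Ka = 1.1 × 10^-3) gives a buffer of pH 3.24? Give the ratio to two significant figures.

pKa = -log(1.1 × 10^-3) = 2.959
pH = pKa + log(r) ⇒ log(r) = 3.24 − 2.959 = +0.281
r = [ClC6H4COO-]/[ClC6H4COOH] = 10^(+0.281) = 1.91

ratio = 1.9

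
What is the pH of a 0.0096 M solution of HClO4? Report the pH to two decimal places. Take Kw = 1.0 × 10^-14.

HClO4 is a strong acid and dissociates completely, so [H+] = 0.0096 M.
pH = -log(0.0096) = 2.02

pH = 2.02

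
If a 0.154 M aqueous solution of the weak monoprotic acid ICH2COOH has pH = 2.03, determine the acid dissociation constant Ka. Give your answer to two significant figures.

Ka = 6.0 × 10^-4

[H+] = 10^(-2.03) = 9.33 × 10^-3 M
At equilibrium [HA] = 0.154 − 9.33 × 10^-3 = 1.45 × 10^-1 M
Ka = [H+][A-]/[HA] = (9.33 × 10^-3)² / 1.45 × 10^-1 = 6.0 × 10^-4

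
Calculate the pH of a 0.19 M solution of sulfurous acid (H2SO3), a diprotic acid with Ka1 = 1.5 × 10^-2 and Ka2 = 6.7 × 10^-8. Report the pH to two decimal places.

Since Ka1 ≫ Ka2, the first ionization dominates [H+].
Ka1 = x²/(0.19 − x) = 1.5 × 10^-2
Solving the quadratic: x = (−Ka1 + √(Ka1² + 4·Ka1·C₀))/2 = 4.64 × 10^-2 M
pH = −log(4.64 × 10^-2) = 1.33

pH = 1.33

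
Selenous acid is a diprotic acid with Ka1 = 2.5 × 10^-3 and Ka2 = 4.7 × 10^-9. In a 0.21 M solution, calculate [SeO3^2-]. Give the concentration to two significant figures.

4.7 × 10^-9 M

First ionization gives [H+] ≈ [HSeO3-] = 2.17 × 10^-2 M.
Second step: Ka2 = [H+][SeO3^2-]/[HSeO3-] ≈ [SeO3^2-] (since [H+] ≈ [HSeO3-]).
So [SeO3^2-] ≈ Ka2.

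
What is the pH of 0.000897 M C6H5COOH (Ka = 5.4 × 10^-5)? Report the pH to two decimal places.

C6H5COOH ⇌ C6H5COO- + H+
Let x = [H+] at equilibrium. Ka = x²/(0.000897 − x).
Here C₀/Ka ≈ 16.6, so the small-x approximation fails. Use the quadratic:
x = [−5.4e-05 + √(5.4e-05² + 1.94e-07)]/2 = 1.95 × 10^-4 M
pH = −log(1.95 × 10^-4) = 3.71

pH = 3.71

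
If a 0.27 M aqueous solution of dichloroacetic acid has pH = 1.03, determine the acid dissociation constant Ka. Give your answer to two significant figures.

[H+] = 10^(-1.03) = 9.33 × 10^-2 M
At equilibrium [HA] = 0.27 − 9.33 × 10^-2 = 1.77 × 10^-1 M
Ka = [H+][A-]/[HA] = (9.33 × 10^-2)² / 1.77 × 10^-1 = 4.9 × 10^-2

Ka = 4.9 × 10^-2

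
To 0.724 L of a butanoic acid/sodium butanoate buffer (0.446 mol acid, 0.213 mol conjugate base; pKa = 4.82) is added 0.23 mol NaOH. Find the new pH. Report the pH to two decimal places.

After neutralization: n(CH3(CH2)2COOH) = 0.216 mol, n(CH3(CH2)2COO-) = 0.443 mol.
Henderson–Hasselbalch with mole ratio 0.443/0.216: pH = 4.82 + (+0.312)

pH = 5.13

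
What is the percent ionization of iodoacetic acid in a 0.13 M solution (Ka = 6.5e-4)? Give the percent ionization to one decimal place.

6.8%

ICH2COOH ⇌ ICH2COO- + H+; let x = [H+] at equilibrium.
Solve x² + 0.00065x − 8.45e-05 = 0 → x = 8.87 × 10^-3 M
% ionization = x/C₀ × 100% = 8.87 × 10^-3/0.13 × 100% = 6.8%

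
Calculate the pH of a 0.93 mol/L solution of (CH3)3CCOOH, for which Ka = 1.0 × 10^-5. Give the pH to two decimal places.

(CH3)3CCOOH ⇌ (CH3)3CCOO- + H+
Let x = [H+] at equilibrium. Ka = x²/(0.93 − x).
Assume x ≪ 0.93: x ≈ √(1.0 × 10^-5 × 0.93) = 3.05 × 10^-3 M
(x/C₀ = 0.33% < 5%, so the approximation holds.)
pH = −log(3.05 × 10^-3) = 2.52

pH = 2.52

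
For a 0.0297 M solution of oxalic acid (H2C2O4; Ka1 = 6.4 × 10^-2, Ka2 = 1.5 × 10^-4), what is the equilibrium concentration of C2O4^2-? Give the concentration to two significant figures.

First ionization gives [H+] ≈ [HC2O4-] = 2.21 × 10^-2 M.
Second step: Ka2 = [H+][C2O4^2-]/[HC2O4-] ≈ [C2O4^2-] (since [H+] ≈ [HC2O4-]).
So [C2O4^2-] ≈ Ka2.

1.5 × 10^-4 M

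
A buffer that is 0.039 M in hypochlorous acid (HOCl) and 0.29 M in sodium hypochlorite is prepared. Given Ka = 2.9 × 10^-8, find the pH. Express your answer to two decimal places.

pKa = −log(2.9 × 10^-8) = 7.538
Henderson–Hasselbalch: pH = pKa + log([OCl-]/[HOCl]) = 7.538 + log(0.29/0.039)
pH = 7.538 + (+0.871) = 8.41

pH = 8.41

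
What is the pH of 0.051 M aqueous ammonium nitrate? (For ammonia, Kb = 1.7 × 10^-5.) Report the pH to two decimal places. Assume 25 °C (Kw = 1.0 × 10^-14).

NH4+ is the conjugate acid of the weak base NH3.
Ka = Kw/Kb = 1.0×10^-14 / 1.7 × 10^-5 = 5.88 × 10^-10
From the ICE table, Ka = [H+]²/(0.051 − [H+]) = 5.88 × 10^-10.
Assume [H+] ≪ 0.051: [H+] ≈ √(5.88 × 10^-10 × 0.051) = 5.48 × 10^-6 M
Check: 0.011% ionized — well under 5%, approximation valid.
pH = −log(5.48 × 10^-6) = 5.26

pH = 5.26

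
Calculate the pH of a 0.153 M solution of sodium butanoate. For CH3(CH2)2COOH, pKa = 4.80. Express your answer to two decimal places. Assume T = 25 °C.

CH3(CH2)2COO- is the conjugate base of the weak acid CH3(CH2)2COOH.
Ka = 10^(−4.80) = 1.58 × 10^-5
Kb = Kw/Ka = 1.0×10^-14 / 1.58 × 10^-5 = 6.33 × 10^-10
From the ICE table, Kb = x²/(0.153 − x) = 6.33 × 10^-10.
Neglecting x in the denominator: x = √(6.33 × 10^-10 × 0.153) = 9.84 × 10^-6 M
(x/C₀ = 0.0064% < 5%, so the approximation holds.)
pOH = 5.01, so pH = 14.00 − pOH = 8.99

pH = 8.99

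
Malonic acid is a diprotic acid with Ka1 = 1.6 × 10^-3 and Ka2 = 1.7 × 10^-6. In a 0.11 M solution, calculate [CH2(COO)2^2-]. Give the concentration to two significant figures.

1.7 × 10^-6 M

First ionization gives [H+] ≈ [CH2(COOH)COO-] = 1.25 × 10^-2 M.
Second step: Ka2 = [H+][CH2(COO)2^2-]/[CH2(COOH)COO-] ≈ [CH2(COO)2^2-] (since [H+] ≈ [CH2(COOH)COO-]).
So [CH2(COO)2^2-] ≈ Ka2.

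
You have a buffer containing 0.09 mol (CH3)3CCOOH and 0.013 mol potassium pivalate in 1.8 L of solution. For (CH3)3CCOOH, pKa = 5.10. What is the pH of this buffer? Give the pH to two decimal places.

pH = 4.26

Henderson–Hasselbalch: pH = pKa + log([(CH3)3CCOO-]/[(CH3)3CCOOH]) = 5.10 + log(0.013/0.09)
pH = 5.10 + (-0.840) = 4.26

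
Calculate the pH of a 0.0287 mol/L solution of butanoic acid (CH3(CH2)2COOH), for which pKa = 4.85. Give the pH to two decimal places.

CH3(CH2)2COOH ⇌ CH3(CH2)2COO- + H+
Ka = 10^(−4.85) = 1.41 × 10^-5
Ka = x²/(0.0287 − x) = 1.41 × 10^-5
Neglecting x in the denominator: x = √(1.41 × 10^-5 × 0.0287) = 6.36 × 10^-4 M
Check: 2.2% ionized — well under 5%, approximation valid.
pH = −log(6.36 × 10^-4) = 3.20

pH = 3.20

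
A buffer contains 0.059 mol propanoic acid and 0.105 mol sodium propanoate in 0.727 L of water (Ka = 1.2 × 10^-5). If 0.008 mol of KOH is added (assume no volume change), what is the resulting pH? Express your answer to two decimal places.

OH- converts CH3CH2COOH to CH3CH2COO-: CH3CH2COOH → 0.051 mol, CH3CH2COO- → 0.113 mol.
pKa = −log(1.2 × 10^-5) = 4.921
pH = pKa + log([A⁻]/[HA]) = 4.921 + log(0.113/0.051) = 4.921 +0.346

pH = 5.27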